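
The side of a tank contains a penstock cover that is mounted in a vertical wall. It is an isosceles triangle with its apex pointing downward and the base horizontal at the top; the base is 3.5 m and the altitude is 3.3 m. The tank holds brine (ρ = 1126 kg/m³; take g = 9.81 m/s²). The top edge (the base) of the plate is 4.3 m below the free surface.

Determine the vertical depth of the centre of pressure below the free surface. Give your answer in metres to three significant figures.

h_p = 5.51 m

γ = ρg = 1126 × 9.81 / 1000 = 11.04606 kN/m³.
With the apex down, the centroid sits h/3 = 3.3/3 = 1.1 m below the base (the top edge), so the centroid depth is h_c = 4.3 + 1.1 = 5.4 m.
A = ½ × 3.5 × 3.3 = 5.775 m².
Resultant F = γ·h_c·A = 11.04606 × 5.4 × 5.775 = 344.471 kN.
I_c = b·h³/36 = 3.5 × 3.3³/36 = 3.49387 m⁴.
Centre of pressure: y_p = y_c + I_c/(y_c·A) = 5.4 + 3.49387/(5.4 × 5.775) = 5.4 + 0.112037 = 5.51204 m along the plane.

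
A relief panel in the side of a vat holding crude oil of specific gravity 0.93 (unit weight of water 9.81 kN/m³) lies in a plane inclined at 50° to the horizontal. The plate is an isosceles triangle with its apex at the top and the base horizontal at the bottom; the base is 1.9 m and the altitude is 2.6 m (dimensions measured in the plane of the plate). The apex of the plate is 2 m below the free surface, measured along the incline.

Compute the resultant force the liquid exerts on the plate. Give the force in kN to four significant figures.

F ≈ 64.45 kN

γ = 0.93 × 9.81 = 9.1233 kN/m³.
Let θ = 50° be the plate's angle to the horizontal; measure y along the incline from where the plane meets the free surface. Vertical depth h = y·sinθ with sinθ = 0.766044.
With the apex up, the centroid sits 2h/3 = 2 × 2.6/3 = 1.73333 m below the apex, so y_c = 2 + 1.73333 = 3.73333 m and h_c = 3.73333 × 0.766044 = 2.8599 m.
A = ½ × 1.9 × 2.6 = 2.47 m².
Resultant F = γ·h_c·A = 9.1233 × 2.8599 × 2.47 = 64.4466 kN.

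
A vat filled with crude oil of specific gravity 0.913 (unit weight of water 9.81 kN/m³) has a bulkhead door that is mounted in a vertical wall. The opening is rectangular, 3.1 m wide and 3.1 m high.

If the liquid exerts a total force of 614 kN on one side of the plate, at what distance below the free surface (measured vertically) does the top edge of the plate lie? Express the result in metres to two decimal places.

d_top ≈ 5.58 m

γ = 0.913 × 9.81 = 8.95653 kN/m³.
A = 3.1 × 3.1 = 9.61 m².
From F = γ·h_c·A, the centroid depth is h_c = 614/(8.95653 × 9.61) = 7.13354 m.
The centroid lies 3.1/2 = 1.55 m below the top edge, so the top edge sits at h_top = 7.13354 − 1.55 = 5.58354 m below the surface.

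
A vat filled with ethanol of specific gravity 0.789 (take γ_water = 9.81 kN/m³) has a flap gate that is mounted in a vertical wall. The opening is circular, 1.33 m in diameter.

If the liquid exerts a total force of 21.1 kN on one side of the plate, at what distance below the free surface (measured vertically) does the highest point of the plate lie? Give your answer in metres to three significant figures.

γ = 0.789 × 9.81 = 7.74009 kN/m³.
A = π(0.665)² = 1.38929 m².
From F = γ·h_c·A, the centroid depth is h_c = 21.1/(7.74009 × 1.38929) = 1.9622 m.
The centroid is at the centre, 0.665 m below the top of the plate, so the highest point sits at h_top = 1.9622 − 0.665 = 1.2972 m below the surface.

d_top ≈ 1.30 m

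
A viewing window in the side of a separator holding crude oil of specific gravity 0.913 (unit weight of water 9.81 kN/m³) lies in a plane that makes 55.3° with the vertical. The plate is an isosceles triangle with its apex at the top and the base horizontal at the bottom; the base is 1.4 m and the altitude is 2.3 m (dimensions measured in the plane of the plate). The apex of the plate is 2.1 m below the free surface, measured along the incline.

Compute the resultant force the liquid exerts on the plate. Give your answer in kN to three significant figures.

γ = 0.913 × 9.81 = 8.95653 kN/m³.
The plate makes 55.3° with the vertical, i.e. θ = 90° − 55.3° = 34.7° to the horizontal. Measuring y along the incline from the free-surface line, vertical depth h = y·sinθ with sinθ = 0.569280.
With the apex up, the centroid sits 2h/3 = 2 × 2.3/3 = 1.53333 m below the apex, so y_c = 2.1 + 1.53333 = 3.63333 m and h_c = 3.63333 × 0.569280 = 2.06838 m.
A = ½ × 1.4 × 2.3 = 1.61 m².
Resultant F = γ·h_c·A = 8.95653 × 2.06838 × 1.61 = 29.8261 kN.

F ≈ 29.8 kN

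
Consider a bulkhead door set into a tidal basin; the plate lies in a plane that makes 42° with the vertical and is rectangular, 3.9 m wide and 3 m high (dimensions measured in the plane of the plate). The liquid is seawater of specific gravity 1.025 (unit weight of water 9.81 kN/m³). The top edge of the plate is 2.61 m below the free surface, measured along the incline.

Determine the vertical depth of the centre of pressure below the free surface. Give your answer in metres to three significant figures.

h_p = 3.19 m

γ = 1.025 × 9.81 = 10.05525 kN/m³.
The plate makes 42° with the vertical, i.e. θ = 90° − 42° = 48° to the horizontal. Measuring y along the incline from the free-surface line, vertical depth h = y·sinθ with sinθ = 0.743145.
The centroid lies 3/2 = 1.5 m below the top edge, so y_c = 2.61 + 1.5 = 4.11 m and h_c = 4.11 × 0.743145 = 3.05433 m.
A = 3.9 × 3 = 11.7 m².
Resultant F = γ·h_c·A = 10.05525 × 3.05433 × 11.7 = 359.331 kN.
I_c = b·h³/12 = 3.9 × 3³/12 = 8.775 m⁴.
Centre of pressure: y_p = y_c + I_c/(y_c·A) = 4.11 + 8.775/(4.11 × 11.7) = 4.11 + 0.182482 = 4.29248 m along the plane.
Vertically, h_p = y_p·sinθ = 4.29248 × 0.743145 = 3.18994 m.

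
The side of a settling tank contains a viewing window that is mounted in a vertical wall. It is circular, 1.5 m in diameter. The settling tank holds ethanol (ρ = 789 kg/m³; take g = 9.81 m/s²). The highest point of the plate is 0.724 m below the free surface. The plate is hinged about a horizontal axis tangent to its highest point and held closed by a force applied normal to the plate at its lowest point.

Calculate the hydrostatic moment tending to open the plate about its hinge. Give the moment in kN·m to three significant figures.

γ = ρg = 789 × 9.81 / 1000 = 7.74009 kN/m³.
The centroid is at the centre, 0.75 m below the top of the plate, so the centroid depth is h_c = 0.724 + 0.75 = 1.474 m.
A = π(0.75)² = 1.76715 m².
Resultant F = γ·h_c·A = 7.74009 × 1.474 × 1.76715 = 20.1612 kN.
I_c = πr⁴/4 = π × 0.75⁴/4 = 0.248505 m⁴.
Centre of pressure: y_p = y_c + I_c/(y_c·A) = 1.474 + 0.248505/(1.474 × 1.76715) = 1.474 + 0.0954035 = 1.5694 m along the plane.
The resultant acts 0.75 + 0.0954035 = 0.845403 m (along the plate) below the hinge at the top edge, so the moment about the hinge is M = F × 0.845403 = 20.1612 × 0.845403 = 17.0443 kN·m.

M ≈ 17.0 kN·m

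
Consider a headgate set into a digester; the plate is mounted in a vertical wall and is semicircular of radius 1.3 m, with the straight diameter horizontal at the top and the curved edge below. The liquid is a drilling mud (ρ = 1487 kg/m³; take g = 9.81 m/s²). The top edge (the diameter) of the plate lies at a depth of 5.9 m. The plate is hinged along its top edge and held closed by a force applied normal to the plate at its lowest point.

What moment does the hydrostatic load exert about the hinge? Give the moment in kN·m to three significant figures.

γ = ρg = 1487 × 9.81 / 1000 = 14.58747 kN/m³.
The centroid of a semicircle lies 4r/(3π) = 0.551737 m from the diameter, here below the top edge, so the centroid depth is h_c = 5.9 + 0.551737 = 6.45174 m.
A = πr²/2 = π × 1.3²/2 = 2.65465 m².
Resultant F = γ·h_c·A = 14.58747 × 6.45174 × 2.65465 = 249.841 kN.
I_c = (π/8 − 8/(9π))·r⁴ = 0.109757 × 1.3⁴ = 0.313477 m⁴.
Centre of pressure: y_p = y_c + I_c/(y_c·A) = 6.45174 + 0.313477/(6.45174 × 2.65465) = 6.45174 + 0.018303 = 6.47004 m along the plane.
The resultant acts 0.551737 + 0.018303 = 0.57004 m (along the plate) below the hinge at the top edge, so the moment about the hinge is M = F × 0.57004 = 249.841 × 0.57004 = 142.419 kN·m.

M ≈ 142 kN·m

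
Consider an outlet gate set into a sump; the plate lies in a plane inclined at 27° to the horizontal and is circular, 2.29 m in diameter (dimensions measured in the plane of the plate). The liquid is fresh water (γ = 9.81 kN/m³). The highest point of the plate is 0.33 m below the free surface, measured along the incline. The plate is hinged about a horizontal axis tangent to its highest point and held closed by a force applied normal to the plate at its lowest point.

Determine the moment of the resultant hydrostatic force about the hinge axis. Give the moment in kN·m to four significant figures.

γ = 9.81 kN/m³.
Let θ = 27° be the plate's angle to the horizontal; measure y along the incline from where the plane meets the free surface. Vertical depth h = y·sinθ with sinθ = 0.453990.
The centroid is at the centre, 1.145 m below the top of the plate, so y_c = 0.33 + 1.145 = 1.475 m and h_c = 1.475 × 0.453990 = 0.669635 m.
A = π(1.145)² = 4.11871 m².
Resultant F = γ·h_c·A = 9.81 × 0.669635 × 4.11871 = 27.0563 kN.
I_c = πr⁴/4 = π × 1.145⁴/4 = 1.34993 m⁴.
Centre of pressure: y_p = y_c + I_c/(y_c·A) = 1.475 + 1.34993/(1.475 × 4.11871) = 1.475 + 0.222207 = 1.69721 m along the plane.
The resultant acts 1.145 + 0.222207 = 1.36721 m (along the plate) below the hinge at the top edge, so the moment about the hinge is M = F × 1.36721 = 27.0563 × 1.36721 = 36.9916 kN·m.

M ≈ 36.99 kN·m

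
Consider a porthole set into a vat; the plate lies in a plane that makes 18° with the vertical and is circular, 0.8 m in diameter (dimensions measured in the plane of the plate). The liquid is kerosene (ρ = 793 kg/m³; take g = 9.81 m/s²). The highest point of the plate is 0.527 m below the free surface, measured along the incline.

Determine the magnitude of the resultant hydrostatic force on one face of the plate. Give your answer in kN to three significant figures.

γ = ρg = 793 × 9.81 / 1000 = 7.77933 kN/m³.
The plate makes 18° with the vertical, i.e. θ = 90° − 18° = 72° to the horizontal. Measuring y along the incline from the free-surface line, vertical depth h = y·sinθ with sinθ = 0.951057.
The centroid is at the centre, 0.4 m below the top of the plate, so y_c = 0.527 + 0.4 = 0.927 m and h_c = 0.927 × 0.951057 = 0.88163 m.
A = π(0.4)² = 0.502655 m².
Resultant F = γ·h_c·A = 7.77933 × 0.88163 × 0.502655 = 3.44745 kN.

F ≈ 3.45 kN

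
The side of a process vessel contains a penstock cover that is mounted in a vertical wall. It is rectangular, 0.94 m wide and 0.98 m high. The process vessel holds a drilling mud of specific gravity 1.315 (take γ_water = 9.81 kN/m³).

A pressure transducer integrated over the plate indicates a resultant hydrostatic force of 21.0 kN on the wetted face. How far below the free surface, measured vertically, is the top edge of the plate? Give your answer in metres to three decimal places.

d_top ≈ 1.277 m

γ = 1.315 × 9.81 = 12.90015 kN/m³.
A = 0.94 × 0.98 = 0.9212 m².
From F = γ·h_c·A, the centroid depth is h_c = 21.0/(12.90015 × 0.9212) = 1.76714 m.
The centroid lies 0.98/2 = 0.49 m below the top edge, so the top edge sits at h_top = 1.76714 − 0.49 = 1.27714 m below the surface.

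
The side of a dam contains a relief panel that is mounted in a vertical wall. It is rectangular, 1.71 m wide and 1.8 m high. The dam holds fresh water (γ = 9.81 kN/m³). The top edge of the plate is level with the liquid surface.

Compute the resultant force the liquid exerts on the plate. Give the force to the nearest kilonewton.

γ = 9.81 kN/m³.
The centroid lies 1.8/2 = 0.9 m below the top edge, so the centroid depth is h_c = 0.9 m.
A = 1.71 × 1.8 = 3.078 m².
Resultant F = γ·h_c·A = 9.81 × 0.9 × 3.078 = 27.1757 kN.

F ≈ 27 kN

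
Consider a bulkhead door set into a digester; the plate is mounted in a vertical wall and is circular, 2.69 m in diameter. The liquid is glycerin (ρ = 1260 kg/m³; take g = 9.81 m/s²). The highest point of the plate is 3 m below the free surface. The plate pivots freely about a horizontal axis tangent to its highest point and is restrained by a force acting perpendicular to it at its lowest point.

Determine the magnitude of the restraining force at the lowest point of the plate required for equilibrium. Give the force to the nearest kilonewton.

γ = ρg = 1260 × 9.81 / 1000 = 12.3606 kN/m³.
The centroid is at the centre, 1.345 m below the top of the plate, so the centroid depth is h_c = 3 + 1.345 = 4.345 m.
A = π(1.345)² = 5.68322 m².
Resultant F = γ·h_c·A = 12.3606 × 4.345 × 5.68322 = 305.228 kN.
I_c = πr⁴/4 = π × 1.345⁴/4 = 2.57027 m⁴.
Centre of pressure: y_p = y_c + I_c/(y_c·A) = 4.345 + 2.57027/(4.345 × 5.68322) = 4.345 + 0.104087 = 4.44909 m along the plane.
The resultant acts 1.345 + 0.104087 = 1.44909 m (along the plate) below the hinge at the top edge, so the moment about the hinge is M = F × 1.44909 = 305.228 × 1.44909 = 442.303 kN·m.
A normal force at the bottom, 2.69 m from the hinge, must supply this moment: P = 442.303/2.69 = 164.425 kN.

P ≈ 164 kN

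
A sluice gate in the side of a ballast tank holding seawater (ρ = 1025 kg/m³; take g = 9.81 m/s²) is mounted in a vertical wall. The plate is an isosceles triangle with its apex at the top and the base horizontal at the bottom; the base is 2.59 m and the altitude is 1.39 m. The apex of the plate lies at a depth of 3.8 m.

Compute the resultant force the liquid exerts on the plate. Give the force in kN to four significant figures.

F ≈ 85.55 kN

γ = ρg = 1025 × 9.81 / 1000 = 10.05525 kN/m³.
With the apex up, the centroid sits 2h/3 = 2 × 1.39/3 = 0.926667 m below the apex, so the centroid depth is h_c = 3.8 + 0.926667 = 4.72667 m.
A = ½ × 2.59 × 1.39 = 1.80005 m².
Resultant F = γ·h_c·A = 10.05525 × 4.72667 × 1.80005 = 85.5525 kN.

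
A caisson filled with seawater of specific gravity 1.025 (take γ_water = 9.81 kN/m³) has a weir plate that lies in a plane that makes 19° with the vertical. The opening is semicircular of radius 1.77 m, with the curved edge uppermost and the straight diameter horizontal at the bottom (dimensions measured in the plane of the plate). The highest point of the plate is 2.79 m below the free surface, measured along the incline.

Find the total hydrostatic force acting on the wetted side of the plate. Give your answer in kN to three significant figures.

F ≈ 178 kN

γ = 1.025 × 9.81 = 10.05525 kN/m³.
The plate makes 19° with the vertical, i.e. θ = 90° − 19° = 71° to the horizontal. Measuring y along the incline from the free-surface line, vertical depth h = y·sinθ with sinθ = 0.945519.
The centroid lies 4r/(3π) = 0.751211 m above the diameter, so r − 4r/(3π) = 1.77 − 0.751211 = 1.01879 m below the topmost point, so y_c = 2.79 + 1.01879 = 3.80879 m and h_c = 3.80879 × 0.945519 = 3.60128 m.
A = πr²/2 = π × 1.77²/2 = 4.92115 m².
Resultant F = γ·h_c·A = 10.05525 × 3.60128 × 4.92115 = 178.204 kN.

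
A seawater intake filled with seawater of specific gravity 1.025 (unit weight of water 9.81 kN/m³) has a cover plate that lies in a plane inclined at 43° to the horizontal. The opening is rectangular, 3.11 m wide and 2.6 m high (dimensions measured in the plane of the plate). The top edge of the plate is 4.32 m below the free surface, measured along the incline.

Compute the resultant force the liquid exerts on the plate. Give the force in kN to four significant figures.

F ≈ 311.6 kN

γ = 1.025 × 9.81 = 10.05525 kN/m³.
Let θ = 43° be the plate's angle to the horizontal; measure y along the incline from where the plane meets the free surface. Vertical depth h = y·sinθ with sinθ = 0.681998.
The centroid lies 2.6/2 = 1.3 m below the top edge, so y_c = 4.32 + 1.3 = 5.62 m and h_c = 5.62 × 0.681998 = 3.83283 m.
A = 3.11 × 2.6 = 8.086 m².
Resultant F = γ·h_c·A = 10.05525 × 3.83283 × 8.086 = 311.635 kN.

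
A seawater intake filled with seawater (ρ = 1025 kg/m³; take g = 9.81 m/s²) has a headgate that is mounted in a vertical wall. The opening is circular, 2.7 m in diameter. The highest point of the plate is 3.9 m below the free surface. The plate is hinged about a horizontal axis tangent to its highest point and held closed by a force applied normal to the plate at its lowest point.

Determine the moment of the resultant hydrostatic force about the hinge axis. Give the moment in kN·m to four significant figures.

M ≈ 434.3 kN·m

γ = ρg = 1025 × 9.81 / 1000 = 10.05525 kN/m³.
The centroid is at the centre, 1.35 m below the top of the plate, so the centroid depth is h_c = 3.9 + 1.35 = 5.25 m.
A = π(1.35)² = 5.72555 m².
Resultant F = γ·h_c·A = 10.05525 × 5.25 × 5.72555 = 302.252 kN.
I_c = πr⁴/4 = π × 1.35⁴/4 = 2.6087 m⁴.
Centre of pressure: y_p = y_c + I_c/(y_c·A) = 5.25 + 2.6087/(5.25 × 5.72555) = 5.25 + 0.0867856 = 5.33679 m along the plane.
The resultant acts 1.35 + 0.0867856 = 1.43679 m (along the plate) below the hinge at the top edge, so the moment about the hinge is M = F × 1.43679 = 302.252 × 1.43679 = 434.273 kN·m.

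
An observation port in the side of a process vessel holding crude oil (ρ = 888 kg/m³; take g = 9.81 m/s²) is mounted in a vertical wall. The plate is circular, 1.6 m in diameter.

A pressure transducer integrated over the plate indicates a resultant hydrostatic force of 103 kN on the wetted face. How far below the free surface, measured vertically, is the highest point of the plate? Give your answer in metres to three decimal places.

d_top ≈ 5.081 m

γ = ρg = 888 × 9.81 / 1000 = 8.71128 kN/m³.
A = π(0.8)² = 2.01062 m².
From F = γ·h_c·A, the centroid depth is h_c = 103/(8.71128 × 2.01062) = 5.88065 m.
The centroid is at the centre, 0.8 m below the top of the plate, so the highest point sits at h_top = 5.88065 − 0.8 = 5.08065 m below the surface.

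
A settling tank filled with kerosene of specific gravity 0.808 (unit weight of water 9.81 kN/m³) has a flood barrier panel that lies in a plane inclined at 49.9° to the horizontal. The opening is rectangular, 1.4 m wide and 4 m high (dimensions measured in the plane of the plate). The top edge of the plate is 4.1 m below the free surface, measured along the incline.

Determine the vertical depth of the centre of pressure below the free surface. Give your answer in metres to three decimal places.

h_p = 4.833 m

γ = 0.808 × 9.81 = 7.92648 kN/m³.
Let θ = 49.9° be the plate's angle to the horizontal; measure y along the incline from where the plane meets the free surface. Vertical depth h = y·sinθ with sinθ = 0.764921.
The centroid lies 4/2 = 2 m below the top edge, so y_c = 4.1 + 2 = 6.1 m and h_c = 6.1 × 0.764921 = 4.66602 m.
A = 1.4 × 4 = 5.6 m².
Resultant F = γ·h_c·A = 7.92648 × 4.66602 × 5.6 = 207.117 kN.
I_c = b·h³/12 = 1.4 × 4³/12 = 7.46667 m⁴.
Centre of pressure: y_p = y_c + I_c/(y_c·A) = 6.1 + 7.46667/(6.1 × 5.6) = 6.1 + 0.218579 = 6.31858 m along the plane.
Vertically, h_p = y_p·sinθ = 6.31858 × 0.764921 = 4.83321 m.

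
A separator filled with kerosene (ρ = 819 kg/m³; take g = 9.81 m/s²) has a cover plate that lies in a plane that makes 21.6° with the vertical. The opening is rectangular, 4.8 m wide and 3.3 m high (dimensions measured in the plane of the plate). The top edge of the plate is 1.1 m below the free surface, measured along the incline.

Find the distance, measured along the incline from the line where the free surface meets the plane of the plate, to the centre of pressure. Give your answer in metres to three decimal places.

γ = ρg = 819 × 9.81 / 1000 = 8.03439 kN/m³.
The plate makes 21.6° with the vertical, i.e. θ = 90° − 21.6° = 68.4° to the horizontal. Measuring y along the incline from the free-surface line, vertical depth h = y·sinθ with sinθ = 0.929776.
The centroid lies 3.3/2 = 1.65 m below the top edge, so y_c = 1.1 + 1.65 = 2.75 m and h_c = 2.75 × 0.929776 = 2.55688 m.
A = 4.8 × 3.3 = 15.84 m².
Resultant F = γ·h_c·A = 8.03439 × 2.55688 × 15.84 = 325.401 kN.
I_c = b·h³/12 = 4.8 × 3.3³/12 = 14.3748 m⁴.
Centre of pressure: y_p = y_c + I_c/(y_c·A) = 2.75 + 14.3748/(2.75 × 15.84) = 2.75 + 0.33 = 3.08 m along the plane.

y_p = 3.080 m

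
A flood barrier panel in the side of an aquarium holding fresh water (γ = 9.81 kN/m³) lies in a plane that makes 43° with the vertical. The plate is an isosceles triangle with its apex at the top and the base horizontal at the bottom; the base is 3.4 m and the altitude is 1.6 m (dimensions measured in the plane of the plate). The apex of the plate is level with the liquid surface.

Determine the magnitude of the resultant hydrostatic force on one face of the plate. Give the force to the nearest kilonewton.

γ = 9.81 kN/m³.
The plate makes 43° with the vertical, i.e. θ = 90° − 43° = 47° to the horizontal. Measuring y along the incline from the free-surface line, vertical depth h = y·sinθ with sinθ = 0.731354.
With the apex up, the centroid sits 2h/3 = 2 × 1.6/3 = 1.06667 m below the apex, so y_c = 1.06667 m and h_c = 1.06667 × 0.731354 = 0.780113 m.
A = ½ × 3.4 × 1.6 = 2.72 m².
Resultant F = γ·h_c·A = 9.81 × 0.780113 × 2.72 = 20.8159 kN.

F ≈ 21 kN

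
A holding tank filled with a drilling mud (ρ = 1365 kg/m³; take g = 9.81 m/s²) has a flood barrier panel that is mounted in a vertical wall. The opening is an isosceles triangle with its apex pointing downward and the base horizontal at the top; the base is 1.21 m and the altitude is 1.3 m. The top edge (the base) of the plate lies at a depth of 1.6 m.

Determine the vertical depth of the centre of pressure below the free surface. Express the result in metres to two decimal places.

γ = ρg = 1365 × 9.81 / 1000 = 13.39065 kN/m³.
With the apex down, the centroid sits h/3 = 1.3/3 = 0.433333 m below the base (the top edge), so the centroid depth is h_c = 1.6 + 0.433333 = 2.03333 m.
A = ½ × 1.21 × 1.3 = 0.7865 m².
Resultant F = γ·h_c·A = 13.39065 × 2.03333 × 0.7865 = 21.4145 kN.
I_c = b·h³/36 = 1.21 × 1.3³/36 = 0.0738436 m⁴.
Centre of pressure: y_p = y_c + I_c/(y_c·A) = 2.03333 + 0.0738436/(2.03333 × 0.7865) = 2.03333 + 0.0461749 = 2.0795 m along the plane.

h_p = 2.08 m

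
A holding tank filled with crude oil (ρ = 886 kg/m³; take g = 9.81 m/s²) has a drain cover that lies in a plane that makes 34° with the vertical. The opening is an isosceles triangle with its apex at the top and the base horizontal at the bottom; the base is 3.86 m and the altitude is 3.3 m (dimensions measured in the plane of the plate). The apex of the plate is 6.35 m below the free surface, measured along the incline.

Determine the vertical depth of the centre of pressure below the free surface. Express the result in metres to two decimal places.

γ = ρg = 886 × 9.81 / 1000 = 8.69166 kN/m³.
The plate makes 34° with the vertical, i.e. θ = 90° − 34° = 56° to the horizontal. Measuring y along the incline from the free-surface line, vertical depth h = y·sinθ with sinθ = 0.829038.
With the apex up, the centroid sits 2h/3 = 2 × 3.3/3 = 2.2 m below the apex, so y_c = 6.35 + 2.2 = 8.55 m and h_c = 8.55 × 0.829038 = 7.08827 m.
A = ½ × 3.86 × 3.3 = 6.369 m².
Resultant F = γ·h_c·A = 8.69166 × 7.08827 × 6.369 = 392.387 kN.
I_c = b·h³/36 = 3.86 × 3.3³/36 = 3.85324 m⁴.
Centre of pressure: y_p = y_c + I_c/(y_c·A) = 8.55 + 3.85324/(8.55 × 6.369) = 8.55 + 0.0707601 = 8.62076 m along the plane.
Vertically, h_p = y_p·sinθ = 8.62076 × 0.829038 = 7.14694 m.

h_p = 7.15 m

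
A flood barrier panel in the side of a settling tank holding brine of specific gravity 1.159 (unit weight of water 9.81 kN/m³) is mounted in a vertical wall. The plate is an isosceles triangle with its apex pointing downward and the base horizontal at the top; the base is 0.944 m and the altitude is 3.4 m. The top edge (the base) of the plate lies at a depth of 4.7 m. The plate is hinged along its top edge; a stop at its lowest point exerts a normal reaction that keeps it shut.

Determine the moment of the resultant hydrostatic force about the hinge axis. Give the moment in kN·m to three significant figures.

γ = 1.159 × 9.81 = 11.36979 kN/m³.
With the apex down, the centroid sits h/3 = 3.4/3 = 1.13333 m below the base (the top edge), so the centroid depth is h_c = 4.7 + 1.13333 = 5.83333 m.
A = ½ × 0.944 × 3.4 = 1.6048 m².
Resultant F = γ·h_c·A = 11.36979 × 5.83333 × 1.6048 = 106.436 kN.
I_c = b·h³/36 = 0.944 × 3.4³/36 = 1.03064 m⁴.
Centre of pressure: y_p = y_c + I_c/(y_c·A) = 5.83333 + 1.03064/(5.83333 × 1.6048) = 5.83333 + 0.110095 = 5.94343 m along the plane.
The resultant acts 1.13333 + 0.110095 = 1.24343 m (along the plate) below the hinge at the top edge, so the moment about the hinge is M = F × 1.24343 = 106.436 × 1.24343 = 132.346 kN·m.

M ≈ 132 kN·m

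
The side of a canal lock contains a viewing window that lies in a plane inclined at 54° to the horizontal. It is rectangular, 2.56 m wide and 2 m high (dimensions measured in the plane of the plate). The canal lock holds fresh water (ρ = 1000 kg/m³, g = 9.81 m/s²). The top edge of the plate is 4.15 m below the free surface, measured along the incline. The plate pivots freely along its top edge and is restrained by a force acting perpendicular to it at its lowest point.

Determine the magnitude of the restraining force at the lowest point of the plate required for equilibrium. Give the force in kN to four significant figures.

γ = ρg = 1000 × 9.81 = 9810 N/m³ = 9.81 kN/m³.
Let θ = 54° be the plate's angle to the horizontal; measure y along the incline from where the plane meets the free surface. Vertical depth h = y·sinθ with sinθ = 0.809017.
The centroid lies 2/2 = 1 m below the top edge, so y_c = 4.15 + 1 = 5.15 m and h_c = 5.15 × 0.809017 = 4.16644 m.
A = 2.56 × 2 = 5.12 m².
Resultant F = γ·h_c·A = 9.81 × 4.16644 × 5.12 = 209.269 kN.
I_c = b·h³/12 = 2.56 × 2³/12 = 1.70667 m⁴.
Centre of pressure: y_p = y_c + I_c/(y_c·A) = 5.15 + 1.70667/(5.15 × 5.12) = 5.15 + 0.064725 = 5.21473 m along the plane.
The resultant acts 1 + 0.064725 = 1.06472 m (along the plate) below the hinge at the top edge, so the moment about the hinge is M = F × 1.06472 = 209.269 × 1.06472 = 222.813 kN·m.
A normal force at the bottom, 2 m from the hinge, must supply this moment: P = 222.813/2 = 111.406 kN.

P ≈ 111.4 kN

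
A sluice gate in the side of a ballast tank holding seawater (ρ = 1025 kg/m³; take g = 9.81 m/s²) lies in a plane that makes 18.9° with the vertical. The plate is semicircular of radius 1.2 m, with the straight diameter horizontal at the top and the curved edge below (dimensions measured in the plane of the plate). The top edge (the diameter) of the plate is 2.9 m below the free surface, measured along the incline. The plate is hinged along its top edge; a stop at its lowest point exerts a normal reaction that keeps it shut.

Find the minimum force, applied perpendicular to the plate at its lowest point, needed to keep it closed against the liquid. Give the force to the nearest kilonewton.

γ = ρg = 1025 × 9.81 / 1000 = 10.05525 kN/m³.
The plate makes 18.9° with the vertical, i.e. θ = 90° − 18.9° = 71.1° to the horizontal. Measuring y along the incline from the free-surface line, vertical depth h = y·sinθ with sinθ = 0.946085.
The centroid of a semicircle lies 4r/(3π) = 0.509296 m from the diameter, here below the top edge, so y_c = 2.9 + 0.509296 = 3.4093 m and h_c = 3.4093 × 0.946085 = 3.22549 m.
A = πr²/2 = π × 1.2²/2 = 2.26195 m².
Resultant F = γ·h_c·A = 10.05525 × 3.22549 × 2.26195 = 73.3621 kN.
I_c = (π/8 − 8/(9π))·r⁴ = 0.109757 × 1.2⁴ = 0.227592 m⁴.
Centre of pressure: y_p = y_c + I_c/(y_c·A) = 3.4093 + 0.227592/(3.4093 × 2.26195) = 3.4093 + 0.0295127 = 3.43881 m along the plane.
The resultant acts 0.509296 + 0.0295127 = 0.538809 m (along the plate) below the hinge at the top edge, so the moment about the hinge is M = F × 0.538809 = 73.3621 × 0.538809 = 39.5282 kN·m.
A normal force at the bottom, 1.2 m from the hinge, must supply this moment: P = 39.5282/1.2 = 32.9402 kN.

P ≈ 33 kN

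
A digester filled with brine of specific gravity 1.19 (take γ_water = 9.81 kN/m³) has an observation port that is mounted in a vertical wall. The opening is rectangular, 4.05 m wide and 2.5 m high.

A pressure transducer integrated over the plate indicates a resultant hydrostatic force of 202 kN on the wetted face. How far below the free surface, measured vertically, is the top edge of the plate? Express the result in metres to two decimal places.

γ = 1.19 × 9.81 = 11.6739 kN/m³.
A = 4.05 × 2.5 = 10.125 m².
From F = γ·h_c·A, the centroid depth is h_c = 202/(11.6739 × 10.125) = 1.70899 m.
The centroid lies 2.5/2 = 1.25 m below the top edge, so the top edge sits at h_top = 1.70899 − 1.25 = 0.45899 m below the surface.

d_top ≈ 0.46 m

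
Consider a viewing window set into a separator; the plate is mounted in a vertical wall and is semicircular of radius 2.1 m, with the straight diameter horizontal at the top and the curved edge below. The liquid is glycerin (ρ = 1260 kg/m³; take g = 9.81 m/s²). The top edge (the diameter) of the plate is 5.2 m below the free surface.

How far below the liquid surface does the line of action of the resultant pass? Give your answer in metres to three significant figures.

γ = ρg = 1260 × 9.81 / 1000 = 12.3606 kN/m³.
The centroid of a semicircle lies 4r/(3π) = 0.891268 m from the diameter, here below the top edge, so the centroid depth is h_c = 5.2 + 0.891268 = 6.09127 m.
A = πr²/2 = π × 2.1²/2 = 6.92721 m².
Resultant F = γ·h_c·A = 12.3606 × 6.09127 × 6.92721 = 521.562 kN.
I_c = (π/8 − 8/(9π))·r⁴ = 0.109757 × 2.1⁴ = 2.13457 m⁴.
Centre of pressure: y_p = y_c + I_c/(y_c·A) = 6.09127 + 2.13457/(6.09127 × 6.92721) = 6.09127 + 0.0505876 = 6.14186 m along the plane.

h_p = 6.14 m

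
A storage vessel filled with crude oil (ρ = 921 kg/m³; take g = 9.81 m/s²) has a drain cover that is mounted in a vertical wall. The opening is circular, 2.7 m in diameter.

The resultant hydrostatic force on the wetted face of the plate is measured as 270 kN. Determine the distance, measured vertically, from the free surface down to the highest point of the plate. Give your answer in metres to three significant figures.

γ = ρg = 921 × 9.81 / 1000 = 9.03501 kN/m³.
A = π(1.35)² = 5.72555 m².
From F = γ·h_c·A, the centroid depth is h_c = 270/(9.03501 × 5.72555) = 5.21937 m.
The centroid is at the centre, 1.35 m below the top of the plate, so the highest point sits at h_top = 5.21937 − 1.35 = 3.86937 m below the surface.

d_top ≈ 3.87 m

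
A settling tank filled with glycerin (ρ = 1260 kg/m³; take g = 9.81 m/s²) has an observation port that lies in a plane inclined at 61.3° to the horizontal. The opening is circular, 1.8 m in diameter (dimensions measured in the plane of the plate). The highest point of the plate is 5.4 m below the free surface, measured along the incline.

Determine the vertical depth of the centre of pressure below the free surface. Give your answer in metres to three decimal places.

h_p = 5.554 m

γ = ρg = 1260 × 9.81 / 1000 = 12.3606 kN/m³.
Let θ = 61.3° be the plate's angle to the horizontal; measure y along the incline from where the plane meets the free surface. Vertical depth h = y·sinθ with sinθ = 0.877146.
The centroid is at the centre, 0.9 m below the top of the plate, so y_c = 5.4 + 0.9 = 6.3 m and h_c = 6.3 × 0.877146 = 5.52602 m.
A = π(0.9)² = 2.54469 m².
Resultant F = γ·h_c·A = 12.3606 × 5.52602 × 2.54469 = 173.815 kN.
I_c = πr⁴/4 = π × 0.9⁴/4 = 0.5153 m⁴.
Centre of pressure: y_p = y_c + I_c/(y_c·A) = 6.3 + 0.5153/(6.3 × 2.54469) = 6.3 + 0.0321429 = 6.33214 m along the plane.
Vertically, h_p = y_p·sinθ = 6.33214 × 0.877146 = 5.55421 m.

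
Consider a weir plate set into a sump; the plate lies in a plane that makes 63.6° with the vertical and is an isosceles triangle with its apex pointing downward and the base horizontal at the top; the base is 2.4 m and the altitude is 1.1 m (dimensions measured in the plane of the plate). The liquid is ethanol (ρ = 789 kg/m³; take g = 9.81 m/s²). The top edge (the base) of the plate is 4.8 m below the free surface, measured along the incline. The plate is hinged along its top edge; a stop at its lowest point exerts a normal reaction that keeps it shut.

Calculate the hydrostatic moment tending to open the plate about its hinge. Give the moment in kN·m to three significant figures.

γ = ρg = 789 × 9.81 / 1000 = 7.74009 kN/m³.
The plate makes 63.6° with the vertical, i.e. θ = 90° − 63.6° = 26.4° to the horizontal. Measuring y along the incline from the free-surface line, vertical depth h = y·sinθ with sinθ = 0.444635.
With the apex down, the centroid sits h/3 = 1.1/3 = 0.366667 m below the base (the top edge), so y_c = 4.8 + 0.366667 = 5.16667 m and h_c = 5.16667 × 0.444635 = 2.29728 m.
A = ½ × 2.4 × 1.1 = 1.32 m².
Resultant F = γ·h_c·A = 7.74009 × 2.29728 × 1.32 = 23.4711 kN.
I_c = b·h³/36 = 2.4 × 1.1³/36 = 0.0887333 m⁴.
Centre of pressure: y_p = y_c + I_c/(y_c·A) = 5.16667 + 0.0887333/(5.16667 × 1.32) = 5.16667 + 0.0130107 = 5.17968 m along the plane.
The resultant acts 0.366667 + 0.0130107 = 0.379678 m (along the plate) below the hinge at the top edge, so the moment about the hinge is M = F × 0.379678 = 23.4711 × 0.379678 = 8.91146 kN·m.

M ≈ 8.91 kN·m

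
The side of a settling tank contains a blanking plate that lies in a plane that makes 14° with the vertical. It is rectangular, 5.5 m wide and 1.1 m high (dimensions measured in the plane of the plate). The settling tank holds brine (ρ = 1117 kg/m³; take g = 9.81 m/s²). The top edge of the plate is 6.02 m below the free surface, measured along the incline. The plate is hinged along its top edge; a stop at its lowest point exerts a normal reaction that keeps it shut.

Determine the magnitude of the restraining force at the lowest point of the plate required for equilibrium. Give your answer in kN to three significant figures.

γ = ρg = 1117 × 9.81 / 1000 = 10.95777 kN/m³.
The plate makes 14° with the vertical, i.e. θ = 90° − 14° = 76° to the horizontal. Measuring y along the incline from the free-surface line, vertical depth h = y·sinθ with sinθ = 0.970296.
The centroid lies 1.1/2 = 0.55 m below the top edge, so y_c = 6.02 + 0.55 = 6.57 m and h_c = 6.57 × 0.970296 = 6.37484 m.
A = 5.5 × 1.1 = 6.05 m².
Resultant F = γ·h_c·A = 10.95777 × 6.37484 × 6.05 = 422.617 kN.
I_c = b·h³/12 = 5.5 × 1.1³/12 = 0.610042 m⁴.
Centre of pressure: y_p = y_c + I_c/(y_c·A) = 6.57 + 0.610042/(6.57 × 6.05) = 6.57 + 0.0153475 = 6.58535 m along the plane.
The resultant acts 0.55 + 0.0153475 = 0.565348 m (along the plate) below the hinge at the top edge, so the moment about the hinge is M = F × 0.565348 = 422.617 × 0.565348 = 238.926 kN·m.
A normal force at the bottom, 1.1 m from the hinge, must supply this moment: P = 238.926/1.1 = 217.205 kN.

P ≈ 217 kN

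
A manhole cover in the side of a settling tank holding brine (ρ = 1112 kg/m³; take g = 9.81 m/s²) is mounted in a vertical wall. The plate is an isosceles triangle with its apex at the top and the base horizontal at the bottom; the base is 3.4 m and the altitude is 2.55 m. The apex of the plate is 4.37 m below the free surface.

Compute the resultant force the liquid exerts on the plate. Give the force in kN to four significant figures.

F ≈ 287.0 kN

γ = ρg = 1112 × 9.81 / 1000 = 10.90872 kN/m³.
With the apex up, the centroid sits 2h/3 = 2 × 2.55/3 = 1.7 m below the apex, so the centroid depth is h_c = 4.37 + 1.7 = 6.07 m.
A = ½ × 3.4 × 2.55 = 4.335 m².
Resultant F = γ·h_c·A = 10.90872 × 6.07 × 4.335 = 287.046 kN.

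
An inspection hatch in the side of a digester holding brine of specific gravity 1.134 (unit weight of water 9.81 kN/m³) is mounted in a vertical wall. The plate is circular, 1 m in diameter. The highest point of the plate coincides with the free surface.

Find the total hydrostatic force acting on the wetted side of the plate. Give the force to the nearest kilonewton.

γ = 1.134 × 9.81 = 11.12454 kN/m³.
The centroid is at the centre, 0.5 m below the top of the plate, so the centroid depth is h_c = 0.5 m.
A = π(0.5)² = 0.785398 m².
Resultant F = γ·h_c·A = 11.12454 × 0.5 × 0.785398 = 4.3686 kN.

F ≈ 4 kN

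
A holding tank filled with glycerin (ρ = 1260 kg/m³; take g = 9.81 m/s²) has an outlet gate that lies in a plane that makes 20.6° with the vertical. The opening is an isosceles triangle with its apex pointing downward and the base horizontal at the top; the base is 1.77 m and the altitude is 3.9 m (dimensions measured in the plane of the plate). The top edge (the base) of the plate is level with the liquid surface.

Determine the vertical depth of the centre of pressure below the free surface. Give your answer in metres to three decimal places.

h_p = 1.825 m

γ = ρg = 1260 × 9.81 / 1000 = 12.3606 kN/m³.
The plate makes 20.6° with the vertical, i.e. θ = 90° − 20.6° = 69.4° to the horizontal. Measuring y along the incline from the free-surface line, vertical depth h = y·sinθ with sinθ = 0.936060.
With the apex down, the centroid sits h/3 = 3.9/3 = 1.3 m below the base (the top edge), so y_c = 1.3 m and h_c = 1.3 × 0.936060 = 1.21688 m.
A = ½ × 1.77 × 3.9 = 3.4515 m².
Resultant F = γ·h_c·A = 12.3606 × 1.21688 × 3.4515 = 51.9153 kN.
I_c = b·h³/36 = 1.77 × 3.9³/36 = 2.91652 m⁴.
Centre of pressure: y_p = y_c + I_c/(y_c·A) = 1.3 + 2.91652/(1.3 × 3.4515) = 1.3 + 0.650001 = 1.95 m along the plane.
Vertically, h_p = y_p·sinθ = 1.95 × 0.936060 = 1.82532 m.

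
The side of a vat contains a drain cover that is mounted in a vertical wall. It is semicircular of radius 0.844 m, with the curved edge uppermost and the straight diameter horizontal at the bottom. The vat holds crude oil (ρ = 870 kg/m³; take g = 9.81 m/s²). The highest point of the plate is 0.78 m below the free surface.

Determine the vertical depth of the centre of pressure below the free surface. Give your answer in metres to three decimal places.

γ = ρg = 870 × 9.81 / 1000 = 8.5347 kN/m³.
The centroid lies 4r/(3π) = 0.358205 m above the diameter, so r − 4r/(3π) = 0.844 − 0.358205 = 0.485795 m below the topmost point, so the centroid depth is h_c = 0.78 + 0.485795 = 1.2658 m.
A = πr²/2 = π × 0.844²/2 = 1.11893 m².
Resultant F = γ·h_c·A = 8.5347 × 1.2658 × 1.11893 = 12.0881 kN.
I_c = (π/8 − 8/(9π))·r⁴ = 0.109757 × 0.844⁴ = 0.0556932 m⁴.
Centre of pressure: y_p = y_c + I_c/(y_c·A) = 1.2658 + 0.0556932/(1.2658 × 1.11893) = 1.2658 + 0.0393219 = 1.30512 m along the plane.

h_p = 1.305 m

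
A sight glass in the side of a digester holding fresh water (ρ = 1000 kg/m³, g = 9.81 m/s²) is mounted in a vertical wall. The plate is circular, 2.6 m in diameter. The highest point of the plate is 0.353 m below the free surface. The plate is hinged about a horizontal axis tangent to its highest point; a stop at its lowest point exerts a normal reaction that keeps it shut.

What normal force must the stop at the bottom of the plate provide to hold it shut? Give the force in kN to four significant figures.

γ = ρg = 1000 × 9.81 = 9810 N/m³ = 9.81 kN/m³.
The centroid is at the centre, 1.3 m below the top of the plate, so the centroid depth is h_c = 0.353 + 1.3 = 1.653 m.
A = π(1.3)² = 5.30929 m².
Resultant F = γ·h_c·A = 9.81 × 1.653 × 5.30929 = 86.0951 kN.
I_c = πr⁴/4 = π × 1.3⁴/4 = 2.24318 m⁴.
Centre of pressure: y_p = y_c + I_c/(y_c·A) = 1.653 + 2.24318/(1.653 × 5.30929) = 1.653 + 0.255596 = 1.9086 m along the plane.
The resultant acts 1.3 + 0.255596 = 1.5556 m (along the plate) below the hinge at the top edge, so the moment about the hinge is M = F × 1.5556 = 86.0951 × 1.5556 = 133.93 kN·m.
A normal force at the bottom, 2.6 m from the hinge, must supply this moment: P = 133.93/2.6 = 51.5115 kN.

P ≈ 51.51 kN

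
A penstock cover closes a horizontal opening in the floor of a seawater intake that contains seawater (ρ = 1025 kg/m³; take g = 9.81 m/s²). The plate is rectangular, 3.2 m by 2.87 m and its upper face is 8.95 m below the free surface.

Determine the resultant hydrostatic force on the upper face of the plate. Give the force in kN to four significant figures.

F ≈ 826.5 kN

γ = ρg = 1025 × 9.81 / 1000 = 10.05525 kN/m³.
The plate is horizontal, so pressure is uniform at p = γ·h = 10.05525 × 8.95 = 89.9945 kN/m².
A = 3.2 × 2.87 = 9.184 m².
F = p·A = 89.9945 × 9.184 = 826.509 kN.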